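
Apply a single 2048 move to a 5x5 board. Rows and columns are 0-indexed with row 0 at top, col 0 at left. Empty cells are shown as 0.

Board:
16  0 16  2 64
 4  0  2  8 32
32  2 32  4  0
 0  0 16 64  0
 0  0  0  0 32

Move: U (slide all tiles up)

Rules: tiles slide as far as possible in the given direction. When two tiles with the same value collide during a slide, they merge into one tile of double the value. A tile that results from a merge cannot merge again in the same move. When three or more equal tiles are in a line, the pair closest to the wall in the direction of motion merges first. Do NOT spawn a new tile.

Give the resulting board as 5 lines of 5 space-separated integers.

Slide up:
col 0: [16, 4, 32, 0, 0] -> [16, 4, 32, 0, 0]
col 1: [0, 0, 2, 0, 0] -> [2, 0, 0, 0, 0]
col 2: [16, 2, 32, 16, 0] -> [16, 2, 32, 16, 0]
col 3: [2, 8, 4, 64, 0] -> [2, 8, 4, 64, 0]
col 4: [64, 32, 0, 0, 32] -> [64, 64, 0, 0, 0]

Answer: 16  2 16  2 64
 4  0  2  8 64
32  0 32  4  0
 0  0 16 64  0
 0  0  0  0  0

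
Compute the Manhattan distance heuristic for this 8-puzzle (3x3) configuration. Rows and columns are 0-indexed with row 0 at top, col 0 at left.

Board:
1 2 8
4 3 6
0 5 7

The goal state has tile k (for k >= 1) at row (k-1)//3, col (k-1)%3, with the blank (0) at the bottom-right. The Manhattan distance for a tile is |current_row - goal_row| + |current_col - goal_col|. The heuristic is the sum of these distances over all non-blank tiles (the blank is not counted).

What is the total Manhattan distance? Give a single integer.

Tile 1: (0,0)->(0,0) = 0
Tile 2: (0,1)->(0,1) = 0
Tile 8: (0,2)->(2,1) = 3
Tile 4: (1,0)->(1,0) = 0
Tile 3: (1,1)->(0,2) = 2
Tile 6: (1,2)->(1,2) = 0
Tile 5: (2,1)->(1,1) = 1
Tile 7: (2,2)->(2,0) = 2
Sum: 0 + 0 + 3 + 0 + 2 + 0 + 1 + 2 = 8

Answer: 8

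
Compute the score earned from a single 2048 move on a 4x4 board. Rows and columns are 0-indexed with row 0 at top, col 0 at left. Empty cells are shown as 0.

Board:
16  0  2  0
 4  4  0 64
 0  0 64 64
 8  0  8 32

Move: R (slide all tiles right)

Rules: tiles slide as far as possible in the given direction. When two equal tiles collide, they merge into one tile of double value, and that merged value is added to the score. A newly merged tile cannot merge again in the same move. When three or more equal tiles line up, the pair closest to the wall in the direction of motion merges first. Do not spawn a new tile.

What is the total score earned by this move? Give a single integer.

Slide right:
row 0: [16, 0, 2, 0] -> [0, 0, 16, 2]  score +0 (running 0)
row 1: [4, 4, 0, 64] -> [0, 0, 8, 64]  score +8 (running 8)
row 2: [0, 0, 64, 64] -> [0, 0, 0, 128]  score +128 (running 136)
row 3: [8, 0, 8, 32] -> [0, 0, 16, 32]  score +16 (running 152)
Board after move:
  0   0  16   2
  0   0   8  64
  0   0   0 128
  0   0  16  32

Answer: 152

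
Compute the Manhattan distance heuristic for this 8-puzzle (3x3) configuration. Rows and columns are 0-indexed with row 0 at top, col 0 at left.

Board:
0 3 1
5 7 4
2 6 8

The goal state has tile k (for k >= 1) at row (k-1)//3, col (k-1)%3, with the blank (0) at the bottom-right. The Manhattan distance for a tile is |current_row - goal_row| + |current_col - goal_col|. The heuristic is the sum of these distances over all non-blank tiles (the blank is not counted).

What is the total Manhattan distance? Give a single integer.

Tile 3: (0,1)->(0,2) = 1
Tile 1: (0,2)->(0,0) = 2
Tile 5: (1,0)->(1,1) = 1
Tile 7: (1,1)->(2,0) = 2
Tile 4: (1,2)->(1,0) = 2
Tile 2: (2,0)->(0,1) = 3
Tile 6: (2,1)->(1,2) = 2
Tile 8: (2,2)->(2,1) = 1
Sum: 1 + 2 + 1 + 2 + 2 + 3 + 2 + 1 = 14

Answer: 14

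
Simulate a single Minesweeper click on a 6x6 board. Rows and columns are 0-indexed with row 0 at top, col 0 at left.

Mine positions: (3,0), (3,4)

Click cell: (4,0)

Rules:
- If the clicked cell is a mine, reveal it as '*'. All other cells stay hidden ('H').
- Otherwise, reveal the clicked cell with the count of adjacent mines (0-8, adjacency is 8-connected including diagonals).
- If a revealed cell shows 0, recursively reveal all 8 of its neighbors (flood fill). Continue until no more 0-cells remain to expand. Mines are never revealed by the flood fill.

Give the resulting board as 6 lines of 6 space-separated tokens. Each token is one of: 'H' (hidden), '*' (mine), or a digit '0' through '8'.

H H H H H H
H H H H H H
H H H H H H
H H H H H H
1 H H H H H
H H H H H H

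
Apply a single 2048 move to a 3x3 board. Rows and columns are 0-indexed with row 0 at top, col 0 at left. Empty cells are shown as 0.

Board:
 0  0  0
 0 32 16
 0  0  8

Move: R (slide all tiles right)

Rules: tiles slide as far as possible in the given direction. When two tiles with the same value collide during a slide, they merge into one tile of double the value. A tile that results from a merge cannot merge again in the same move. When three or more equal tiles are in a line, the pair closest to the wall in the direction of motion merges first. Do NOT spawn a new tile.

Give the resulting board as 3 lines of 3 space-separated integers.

Answer:  0  0  0
 0 32 16
 0  0  8

Derivation:
Slide right:
row 0: [0, 0, 0] -> [0, 0, 0]
row 1: [0, 32, 16] -> [0, 32, 16]
row 2: [0, 0, 8] -> [0, 0, 8]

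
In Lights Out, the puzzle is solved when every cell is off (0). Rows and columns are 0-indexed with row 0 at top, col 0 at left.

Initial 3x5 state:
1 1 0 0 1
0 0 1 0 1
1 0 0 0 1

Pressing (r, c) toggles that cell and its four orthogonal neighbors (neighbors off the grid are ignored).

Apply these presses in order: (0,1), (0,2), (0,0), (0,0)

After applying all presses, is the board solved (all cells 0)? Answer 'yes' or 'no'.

Answer: no

Derivation:
After press 1 at (0,1):
0 0 1 0 1
0 1 1 0 1
1 0 0 0 1

After press 2 at (0,2):
0 1 0 1 1
0 1 0 0 1
1 0 0 0 1

After press 3 at (0,0):
1 0 0 1 1
1 1 0 0 1
1 0 0 0 1

After press 4 at (0,0):
0 1 0 1 1
0 1 0 0 1
1 0 0 0 1

Lights still on: 7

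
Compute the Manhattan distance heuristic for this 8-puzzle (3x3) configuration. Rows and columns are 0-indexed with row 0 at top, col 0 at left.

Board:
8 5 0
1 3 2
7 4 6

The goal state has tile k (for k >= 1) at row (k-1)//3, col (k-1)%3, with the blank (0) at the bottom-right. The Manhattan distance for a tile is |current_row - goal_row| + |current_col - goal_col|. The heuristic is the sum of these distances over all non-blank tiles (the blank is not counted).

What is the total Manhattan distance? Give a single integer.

Tile 8: (0,0)->(2,1) = 3
Tile 5: (0,1)->(1,1) = 1
Tile 1: (1,0)->(0,0) = 1
Tile 3: (1,1)->(0,2) = 2
Tile 2: (1,2)->(0,1) = 2
Tile 7: (2,0)->(2,0) = 0
Tile 4: (2,1)->(1,0) = 2
Tile 6: (2,2)->(1,2) = 1
Sum: 3 + 1 + 1 + 2 + 2 + 0 + 2 + 1 = 12

Answer: 12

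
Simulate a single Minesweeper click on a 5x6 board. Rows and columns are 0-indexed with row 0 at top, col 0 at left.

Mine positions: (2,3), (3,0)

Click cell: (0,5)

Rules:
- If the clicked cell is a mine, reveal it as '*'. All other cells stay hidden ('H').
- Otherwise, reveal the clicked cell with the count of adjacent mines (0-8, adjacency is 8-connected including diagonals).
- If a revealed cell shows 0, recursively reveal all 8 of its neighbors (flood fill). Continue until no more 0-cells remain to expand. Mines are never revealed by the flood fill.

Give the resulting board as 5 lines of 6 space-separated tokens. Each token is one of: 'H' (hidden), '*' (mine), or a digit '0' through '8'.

0 0 0 0 0 0
0 0 1 1 1 0
1 1 1 H 1 0
H 1 1 1 1 0
H 1 0 0 0 0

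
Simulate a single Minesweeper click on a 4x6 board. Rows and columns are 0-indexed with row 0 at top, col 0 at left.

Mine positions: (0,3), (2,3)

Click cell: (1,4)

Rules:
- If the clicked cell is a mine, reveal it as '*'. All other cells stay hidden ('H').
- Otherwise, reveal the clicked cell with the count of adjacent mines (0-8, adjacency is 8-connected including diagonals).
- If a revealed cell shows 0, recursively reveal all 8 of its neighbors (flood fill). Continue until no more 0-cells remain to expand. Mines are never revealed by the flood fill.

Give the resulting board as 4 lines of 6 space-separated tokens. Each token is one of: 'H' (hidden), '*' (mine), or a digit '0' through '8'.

H H H H H H
H H H H 2 H
H H H H H H
H H H H H H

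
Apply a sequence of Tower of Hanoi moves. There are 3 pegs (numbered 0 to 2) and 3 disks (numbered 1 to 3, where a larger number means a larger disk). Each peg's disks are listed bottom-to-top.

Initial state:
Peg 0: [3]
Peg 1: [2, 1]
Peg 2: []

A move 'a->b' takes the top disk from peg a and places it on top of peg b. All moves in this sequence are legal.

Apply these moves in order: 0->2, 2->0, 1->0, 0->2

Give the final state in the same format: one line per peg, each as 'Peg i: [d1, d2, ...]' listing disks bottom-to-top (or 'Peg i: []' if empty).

Answer: Peg 0: [3]
Peg 1: [2]
Peg 2: [1]

Derivation:
After move 1 (0->2):
Peg 0: []
Peg 1: [2, 1]
Peg 2: [3]

After move 2 (2->0):
Peg 0: [3]
Peg 1: [2, 1]
Peg 2: []

After move 3 (1->0):
Peg 0: [3, 1]
Peg 1: [2]
Peg 2: []

After move 4 (0->2):
Peg 0: [3]
Peg 1: [2]
Peg 2: [1]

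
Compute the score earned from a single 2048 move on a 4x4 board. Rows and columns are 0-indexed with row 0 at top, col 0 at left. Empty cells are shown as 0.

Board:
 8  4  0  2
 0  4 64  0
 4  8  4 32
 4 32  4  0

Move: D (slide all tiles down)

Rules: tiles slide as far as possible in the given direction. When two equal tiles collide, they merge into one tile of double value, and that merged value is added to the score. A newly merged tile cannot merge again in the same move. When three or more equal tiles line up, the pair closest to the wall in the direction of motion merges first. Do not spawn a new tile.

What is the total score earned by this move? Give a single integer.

Answer: 24

Derivation:
Slide down:
col 0: [8, 0, 4, 4] -> [0, 0, 8, 8]  score +8 (running 8)
col 1: [4, 4, 8, 32] -> [0, 8, 8, 32]  score +8 (running 16)
col 2: [0, 64, 4, 4] -> [0, 0, 64, 8]  score +8 (running 24)
col 3: [2, 0, 32, 0] -> [0, 0, 2, 32]  score +0 (running 24)
Board after move:
 0  0  0  0
 0  8  0  0
 8  8 64  2
 8 32  8 32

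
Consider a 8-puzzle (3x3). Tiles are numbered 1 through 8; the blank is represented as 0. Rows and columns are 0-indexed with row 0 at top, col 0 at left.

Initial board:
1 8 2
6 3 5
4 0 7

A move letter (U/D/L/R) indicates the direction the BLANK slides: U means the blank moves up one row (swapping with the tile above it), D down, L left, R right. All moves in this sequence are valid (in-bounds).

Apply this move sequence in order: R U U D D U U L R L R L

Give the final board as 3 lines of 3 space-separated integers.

Answer: 1 0 8
6 3 2
4 7 5

Derivation:
After move 1 (R):
1 8 2
6 3 5
4 7 0

After move 2 (U):
1 8 2
6 3 0
4 7 5

After move 3 (U):
1 8 0
6 3 2
4 7 5

After move 4 (D):
1 8 2
6 3 0
4 7 5

After move 5 (D):
1 8 2
6 3 5
4 7 0

After move 6 (U):
1 8 2
6 3 0
4 7 5

After move 7 (U):
1 8 0
6 3 2
4 7 5

After move 8 (L):
1 0 8
6 3 2
4 7 5

After move 9 (R):
1 8 0
6 3 2
4 7 5

After move 10 (L):
1 0 8
6 3 2
4 7 5

After move 11 (R):
1 8 0
6 3 2
4 7 5

After move 12 (L):
1 0 8
6 3 2
4 7 5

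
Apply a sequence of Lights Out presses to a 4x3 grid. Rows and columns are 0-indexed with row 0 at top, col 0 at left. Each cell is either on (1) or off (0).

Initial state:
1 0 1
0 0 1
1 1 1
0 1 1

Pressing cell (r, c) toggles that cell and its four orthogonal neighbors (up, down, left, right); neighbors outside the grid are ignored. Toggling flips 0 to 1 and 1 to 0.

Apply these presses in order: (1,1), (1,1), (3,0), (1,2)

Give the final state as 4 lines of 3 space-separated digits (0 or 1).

After press 1 at (1,1):
1 1 1
1 1 0
1 0 1
0 1 1

After press 2 at (1,1):
1 0 1
0 0 1
1 1 1
0 1 1

After press 3 at (3,0):
1 0 1
0 0 1
0 1 1
1 0 1

After press 4 at (1,2):
1 0 0
0 1 0
0 1 0
1 0 1

Answer: 1 0 0
0 1 0
0 1 0
1 0 1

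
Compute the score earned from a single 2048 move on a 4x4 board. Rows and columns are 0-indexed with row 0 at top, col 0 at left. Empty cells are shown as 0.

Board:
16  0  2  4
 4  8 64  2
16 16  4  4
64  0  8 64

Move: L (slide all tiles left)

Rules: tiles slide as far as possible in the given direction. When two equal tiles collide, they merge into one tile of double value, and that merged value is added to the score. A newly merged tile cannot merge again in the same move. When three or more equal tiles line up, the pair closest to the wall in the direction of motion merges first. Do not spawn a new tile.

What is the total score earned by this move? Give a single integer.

Slide left:
row 0: [16, 0, 2, 4] -> [16, 2, 4, 0]  score +0 (running 0)
row 1: [4, 8, 64, 2] -> [4, 8, 64, 2]  score +0 (running 0)
row 2: [16, 16, 4, 4] -> [32, 8, 0, 0]  score +40 (running 40)
row 3: [64, 0, 8, 64] -> [64, 8, 64, 0]  score +0 (running 40)
Board after move:
16  2  4  0
 4  8 64  2
32  8  0  0
64  8 64  0

Answer: 40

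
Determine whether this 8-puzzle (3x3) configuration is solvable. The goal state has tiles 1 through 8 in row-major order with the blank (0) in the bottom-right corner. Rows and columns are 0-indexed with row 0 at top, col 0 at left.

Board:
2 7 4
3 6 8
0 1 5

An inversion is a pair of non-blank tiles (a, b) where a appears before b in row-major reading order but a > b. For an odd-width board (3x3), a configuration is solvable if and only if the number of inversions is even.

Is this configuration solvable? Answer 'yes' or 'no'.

Inversions (pairs i<j in row-major order where tile[i] > tile[j] > 0): 13
13 is odd, so the puzzle is not solvable.

Answer: no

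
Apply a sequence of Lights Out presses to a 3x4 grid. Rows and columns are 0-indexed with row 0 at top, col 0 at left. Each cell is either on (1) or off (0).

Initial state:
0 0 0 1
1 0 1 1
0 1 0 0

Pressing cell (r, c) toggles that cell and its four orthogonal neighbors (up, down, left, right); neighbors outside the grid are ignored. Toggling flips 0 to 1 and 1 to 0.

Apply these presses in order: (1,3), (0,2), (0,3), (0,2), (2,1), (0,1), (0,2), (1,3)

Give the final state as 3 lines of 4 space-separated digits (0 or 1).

After press 1 at (1,3):
0 0 0 0
1 0 0 0
0 1 0 1

After press 2 at (0,2):
0 1 1 1
1 0 1 0
0 1 0 1

After press 3 at (0,3):
0 1 0 0
1 0 1 1
0 1 0 1

After press 4 at (0,2):
0 0 1 1
1 0 0 1
0 1 0 1

After press 5 at (2,1):
0 0 1 1
1 1 0 1
1 0 1 1

After press 6 at (0,1):
1 1 0 1
1 0 0 1
1 0 1 1

After press 7 at (0,2):
1 0 1 0
1 0 1 1
1 0 1 1

After press 8 at (1,3):
1 0 1 1
1 0 0 0
1 0 1 0

Answer: 1 0 1 1
1 0 0 0
1 0 1 0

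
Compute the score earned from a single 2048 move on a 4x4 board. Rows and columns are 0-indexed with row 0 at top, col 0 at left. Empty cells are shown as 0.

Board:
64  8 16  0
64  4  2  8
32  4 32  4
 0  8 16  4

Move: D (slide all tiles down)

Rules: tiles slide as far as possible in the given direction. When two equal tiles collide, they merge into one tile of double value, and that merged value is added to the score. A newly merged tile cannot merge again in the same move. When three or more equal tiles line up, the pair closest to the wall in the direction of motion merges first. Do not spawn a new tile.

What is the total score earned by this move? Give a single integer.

Slide down:
col 0: [64, 64, 32, 0] -> [0, 0, 128, 32]  score +128 (running 128)
col 1: [8, 4, 4, 8] -> [0, 8, 8, 8]  score +8 (running 136)
col 2: [16, 2, 32, 16] -> [16, 2, 32, 16]  score +0 (running 136)
col 3: [0, 8, 4, 4] -> [0, 0, 8, 8]  score +8 (running 144)
Board after move:
  0   0  16   0
  0   8   2   0
128   8  32   8
 32   8  16   8

Answer: 144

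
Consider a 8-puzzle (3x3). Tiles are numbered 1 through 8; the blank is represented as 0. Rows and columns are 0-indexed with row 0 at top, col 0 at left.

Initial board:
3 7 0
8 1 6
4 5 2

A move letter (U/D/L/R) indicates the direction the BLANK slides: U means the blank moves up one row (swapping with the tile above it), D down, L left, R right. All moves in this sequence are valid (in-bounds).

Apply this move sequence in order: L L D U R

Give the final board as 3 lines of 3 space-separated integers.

After move 1 (L):
3 0 7
8 1 6
4 5 2

After move 2 (L):
0 3 7
8 1 6
4 5 2

After move 3 (D):
8 3 7
0 1 6
4 5 2

After move 4 (U):
0 3 7
8 1 6
4 5 2

After move 5 (R):
3 0 7
8 1 6
4 5 2

Answer: 3 0 7
8 1 6
4 5 2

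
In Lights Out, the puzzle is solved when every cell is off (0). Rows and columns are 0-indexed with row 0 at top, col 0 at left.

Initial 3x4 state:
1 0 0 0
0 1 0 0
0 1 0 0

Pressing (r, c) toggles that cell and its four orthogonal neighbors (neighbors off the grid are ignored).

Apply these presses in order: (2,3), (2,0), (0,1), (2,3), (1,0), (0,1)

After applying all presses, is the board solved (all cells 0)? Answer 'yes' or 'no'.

After press 1 at (2,3):
1 0 0 0
0 1 0 1
0 1 1 1

After press 2 at (2,0):
1 0 0 0
1 1 0 1
1 0 1 1

After press 3 at (0,1):
0 1 1 0
1 0 0 1
1 0 1 1

After press 4 at (2,3):
0 1 1 0
1 0 0 0
1 0 0 0

After press 5 at (1,0):
1 1 1 0
0 1 0 0
0 0 0 0

After press 6 at (0,1):
0 0 0 0
0 0 0 0
0 0 0 0

Lights still on: 0

Answer: yes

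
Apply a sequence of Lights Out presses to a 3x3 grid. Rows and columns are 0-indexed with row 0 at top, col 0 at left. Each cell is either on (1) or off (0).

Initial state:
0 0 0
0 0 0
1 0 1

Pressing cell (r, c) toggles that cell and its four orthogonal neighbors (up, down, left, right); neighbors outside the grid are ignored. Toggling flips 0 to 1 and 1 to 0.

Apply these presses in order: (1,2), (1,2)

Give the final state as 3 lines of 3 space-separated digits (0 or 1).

Answer: 0 0 0
0 0 0
1 0 1

Derivation:
After press 1 at (1,2):
0 0 1
0 1 1
1 0 0

After press 2 at (1,2):
0 0 0
0 0 0
1 0 1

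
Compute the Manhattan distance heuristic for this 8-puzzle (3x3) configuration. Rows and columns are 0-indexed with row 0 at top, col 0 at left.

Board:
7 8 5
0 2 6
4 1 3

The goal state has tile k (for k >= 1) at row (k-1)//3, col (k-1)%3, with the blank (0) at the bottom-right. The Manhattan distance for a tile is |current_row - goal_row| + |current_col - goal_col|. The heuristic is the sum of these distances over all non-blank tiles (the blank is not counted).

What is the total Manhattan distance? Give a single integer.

Tile 7: at (0,0), goal (2,0), distance |0-2|+|0-0| = 2
Tile 8: at (0,1), goal (2,1), distance |0-2|+|1-1| = 2
Tile 5: at (0,2), goal (1,1), distance |0-1|+|2-1| = 2
Tile 2: at (1,1), goal (0,1), distance |1-0|+|1-1| = 1
Tile 6: at (1,2), goal (1,2), distance |1-1|+|2-2| = 0
Tile 4: at (2,0), goal (1,0), distance |2-1|+|0-0| = 1
Tile 1: at (2,1), goal (0,0), distance |2-0|+|1-0| = 3
Tile 3: at (2,2), goal (0,2), distance |2-0|+|2-2| = 2
Sum: 2 + 2 + 2 + 1 + 0 + 1 + 3 + 2 = 13

Answer: 13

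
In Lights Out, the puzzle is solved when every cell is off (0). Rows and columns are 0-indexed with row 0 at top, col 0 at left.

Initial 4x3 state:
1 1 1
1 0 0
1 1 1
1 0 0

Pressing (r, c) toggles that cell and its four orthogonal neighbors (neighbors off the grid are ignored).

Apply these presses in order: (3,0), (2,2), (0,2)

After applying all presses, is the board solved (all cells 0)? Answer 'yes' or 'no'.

After press 1 at (3,0):
1 1 1
1 0 0
0 1 1
0 1 0

After press 2 at (2,2):
1 1 1
1 0 1
0 0 0
0 1 1

After press 3 at (0,2):
1 0 0
1 0 0
0 0 0
0 1 1

Lights still on: 4

Answer: no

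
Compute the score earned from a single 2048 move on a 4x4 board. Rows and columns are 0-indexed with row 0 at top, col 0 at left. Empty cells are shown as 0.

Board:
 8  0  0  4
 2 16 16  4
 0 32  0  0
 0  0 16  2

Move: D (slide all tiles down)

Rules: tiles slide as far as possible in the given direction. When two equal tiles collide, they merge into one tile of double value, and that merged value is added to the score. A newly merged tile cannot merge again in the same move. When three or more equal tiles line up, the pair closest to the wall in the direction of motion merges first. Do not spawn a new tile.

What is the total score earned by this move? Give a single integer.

Slide down:
col 0: [8, 2, 0, 0] -> [0, 0, 8, 2]  score +0 (running 0)
col 1: [0, 16, 32, 0] -> [0, 0, 16, 32]  score +0 (running 0)
col 2: [0, 16, 0, 16] -> [0, 0, 0, 32]  score +32 (running 32)
col 3: [4, 4, 0, 2] -> [0, 0, 8, 2]  score +8 (running 40)
Board after move:
 0  0  0  0
 0  0  0  0
 8 16  0  8
 2 32 32  2

Answer: 40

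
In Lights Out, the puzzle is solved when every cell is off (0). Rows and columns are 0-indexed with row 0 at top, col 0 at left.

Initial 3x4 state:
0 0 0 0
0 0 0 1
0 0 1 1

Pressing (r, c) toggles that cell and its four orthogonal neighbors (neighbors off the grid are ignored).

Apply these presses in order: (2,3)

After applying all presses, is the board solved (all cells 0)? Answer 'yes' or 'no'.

Answer: yes

Derivation:
After press 1 at (2,3):
0 0 0 0
0 0 0 0
0 0 0 0

Lights still on: 0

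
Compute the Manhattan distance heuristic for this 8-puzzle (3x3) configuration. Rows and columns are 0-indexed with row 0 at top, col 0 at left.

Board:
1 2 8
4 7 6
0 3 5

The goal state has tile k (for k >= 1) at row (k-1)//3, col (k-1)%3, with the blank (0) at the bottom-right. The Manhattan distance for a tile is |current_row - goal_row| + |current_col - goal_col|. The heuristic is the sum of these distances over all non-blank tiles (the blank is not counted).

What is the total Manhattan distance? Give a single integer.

Answer: 10

Derivation:
Tile 1: (0,0)->(0,0) = 0
Tile 2: (0,1)->(0,1) = 0
Tile 8: (0,2)->(2,1) = 3
Tile 4: (1,0)->(1,0) = 0
Tile 7: (1,1)->(2,0) = 2
Tile 6: (1,2)->(1,2) = 0
Tile 3: (2,1)->(0,2) = 3
Tile 5: (2,2)->(1,1) = 2
Sum: 0 + 0 + 3 + 0 + 2 + 0 + 3 + 2 = 10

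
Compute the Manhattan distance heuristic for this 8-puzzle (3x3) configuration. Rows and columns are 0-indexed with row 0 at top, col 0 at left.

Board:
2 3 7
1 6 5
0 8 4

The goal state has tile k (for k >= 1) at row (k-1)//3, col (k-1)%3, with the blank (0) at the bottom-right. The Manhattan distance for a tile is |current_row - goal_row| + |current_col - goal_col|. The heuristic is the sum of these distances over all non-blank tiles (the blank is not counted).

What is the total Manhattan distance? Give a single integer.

Tile 2: (0,0)->(0,1) = 1
Tile 3: (0,1)->(0,2) = 1
Tile 7: (0,2)->(2,0) = 4
Tile 1: (1,0)->(0,0) = 1
Tile 6: (1,1)->(1,2) = 1
Tile 5: (1,2)->(1,1) = 1
Tile 8: (2,1)->(2,1) = 0
Tile 4: (2,2)->(1,0) = 3
Sum: 1 + 1 + 4 + 1 + 1 + 1 + 0 + 3 = 12

Answer: 12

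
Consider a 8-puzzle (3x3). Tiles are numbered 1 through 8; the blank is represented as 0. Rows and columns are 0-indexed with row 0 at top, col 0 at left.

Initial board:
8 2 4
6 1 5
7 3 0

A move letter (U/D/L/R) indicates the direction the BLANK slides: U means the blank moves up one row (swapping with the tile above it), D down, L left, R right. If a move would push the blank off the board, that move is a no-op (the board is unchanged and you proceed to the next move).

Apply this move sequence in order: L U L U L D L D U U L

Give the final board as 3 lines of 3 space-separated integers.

Answer: 0 2 4
8 6 5
7 1 3

Derivation:
After move 1 (L):
8 2 4
6 1 5
7 0 3

After move 2 (U):
8 2 4
6 0 5
7 1 3

After move 3 (L):
8 2 4
0 6 5
7 1 3

After move 4 (U):
0 2 4
8 6 5
7 1 3

After move 5 (L):
0 2 4
8 6 5
7 1 3

After move 6 (D):
8 2 4
0 6 5
7 1 3

After move 7 (L):
8 2 4
0 6 5
7 1 3

After move 8 (D):
8 2 4
7 6 5
0 1 3

After move 9 (U):
8 2 4
0 6 5
7 1 3

After move 10 (U):
0 2 4
8 6 5
7 1 3

After move 11 (L):
0 2 4
8 6 5
7 1 3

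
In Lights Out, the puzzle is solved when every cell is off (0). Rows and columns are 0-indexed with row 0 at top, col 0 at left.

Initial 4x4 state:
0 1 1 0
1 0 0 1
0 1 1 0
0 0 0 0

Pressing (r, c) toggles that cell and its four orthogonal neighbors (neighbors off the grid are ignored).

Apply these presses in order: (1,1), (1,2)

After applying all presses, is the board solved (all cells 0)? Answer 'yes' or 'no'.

Answer: yes

Derivation:
After press 1 at (1,1):
0 0 1 0
0 1 1 1
0 0 1 0
0 0 0 0

After press 2 at (1,2):
0 0 0 0
0 0 0 0
0 0 0 0
0 0 0 0

Lights still on: 0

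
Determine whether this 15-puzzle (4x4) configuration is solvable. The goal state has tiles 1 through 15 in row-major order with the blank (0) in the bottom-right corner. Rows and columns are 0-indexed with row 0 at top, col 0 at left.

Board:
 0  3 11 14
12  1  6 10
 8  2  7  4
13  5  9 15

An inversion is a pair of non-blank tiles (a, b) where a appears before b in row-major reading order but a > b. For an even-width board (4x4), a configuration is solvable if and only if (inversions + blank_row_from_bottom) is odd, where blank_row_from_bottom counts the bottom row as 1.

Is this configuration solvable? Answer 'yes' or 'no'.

Inversions: 48
Blank is in row 0 (0-indexed from top), which is row 4 counting from the bottom (bottom = 1).
48 + 4 = 52, which is even, so the puzzle is not solvable.

Answer: no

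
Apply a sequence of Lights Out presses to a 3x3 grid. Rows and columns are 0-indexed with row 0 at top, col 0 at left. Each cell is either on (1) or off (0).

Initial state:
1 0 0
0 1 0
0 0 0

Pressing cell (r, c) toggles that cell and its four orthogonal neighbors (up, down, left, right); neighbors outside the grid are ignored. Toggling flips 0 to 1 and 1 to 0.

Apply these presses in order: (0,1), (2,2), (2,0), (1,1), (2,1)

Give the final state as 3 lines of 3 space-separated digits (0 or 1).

Answer: 0 0 1
0 0 0
0 0 0

Derivation:
After press 1 at (0,1):
0 1 1
0 0 0
0 0 0

After press 2 at (2,2):
0 1 1
0 0 1
0 1 1

After press 3 at (2,0):
0 1 1
1 0 1
1 0 1

After press 4 at (1,1):
0 0 1
0 1 0
1 1 1

After press 5 at (2,1):
0 0 1
0 0 0
0 0 0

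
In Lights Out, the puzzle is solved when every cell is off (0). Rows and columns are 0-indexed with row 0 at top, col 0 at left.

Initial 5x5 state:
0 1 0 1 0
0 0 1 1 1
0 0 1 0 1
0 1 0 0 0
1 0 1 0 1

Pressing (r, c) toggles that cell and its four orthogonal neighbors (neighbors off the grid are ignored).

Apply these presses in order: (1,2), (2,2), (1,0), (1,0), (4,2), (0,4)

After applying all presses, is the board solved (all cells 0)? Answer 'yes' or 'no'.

Answer: no

Derivation:
After press 1 at (1,2):
0 1 1 1 0
0 1 0 0 1
0 0 0 0 1
0 1 0 0 0
1 0 1 0 1

After press 2 at (2,2):
0 1 1 1 0
0 1 1 0 1
0 1 1 1 1
0 1 1 0 0
1 0 1 0 1

After press 3 at (1,0):
1 1 1 1 0
1 0 1 0 1
1 1 1 1 1
0 1 1 0 0
1 0 1 0 1

After press 4 at (1,0):
0 1 1 1 0
0 1 1 0 1
0 1 1 1 1
0 1 1 0 0
1 0 1 0 1

After press 5 at (4,2):
0 1 1 1 0
0 1 1 0 1
0 1 1 1 1
0 1 0 0 0
1 1 0 1 1

After press 6 at (0,4):
0 1 1 0 1
0 1 1 0 0
0 1 1 1 1
0 1 0 0 0
1 1 0 1 1

Lights still on: 14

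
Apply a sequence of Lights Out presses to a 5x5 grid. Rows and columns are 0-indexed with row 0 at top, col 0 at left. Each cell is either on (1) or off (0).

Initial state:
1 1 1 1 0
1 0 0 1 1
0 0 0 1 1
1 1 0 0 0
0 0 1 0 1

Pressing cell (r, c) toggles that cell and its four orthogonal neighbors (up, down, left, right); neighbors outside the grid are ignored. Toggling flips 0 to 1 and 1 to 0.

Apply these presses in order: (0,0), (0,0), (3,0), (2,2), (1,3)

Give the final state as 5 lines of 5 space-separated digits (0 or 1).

After press 1 at (0,0):
0 0 1 1 0
0 0 0 1 1
0 0 0 1 1
1 1 0 0 0
0 0 1 0 1

After press 2 at (0,0):
1 1 1 1 0
1 0 0 1 1
0 0 0 1 1
1 1 0 0 0
0 0 1 0 1

After press 3 at (3,0):
1 1 1 1 0
1 0 0 1 1
1 0 0 1 1
0 0 0 0 0
1 0 1 0 1

After press 4 at (2,2):
1 1 1 1 0
1 0 1 1 1
1 1 1 0 1
0 0 1 0 0
1 0 1 0 1

After press 5 at (1,3):
1 1 1 0 0
1 0 0 0 0
1 1 1 1 1
0 0 1 0 0
1 0 1 0 1

Answer: 1 1 1 0 0
1 0 0 0 0
1 1 1 1 1
0 0 1 0 0
1 0 1 0 1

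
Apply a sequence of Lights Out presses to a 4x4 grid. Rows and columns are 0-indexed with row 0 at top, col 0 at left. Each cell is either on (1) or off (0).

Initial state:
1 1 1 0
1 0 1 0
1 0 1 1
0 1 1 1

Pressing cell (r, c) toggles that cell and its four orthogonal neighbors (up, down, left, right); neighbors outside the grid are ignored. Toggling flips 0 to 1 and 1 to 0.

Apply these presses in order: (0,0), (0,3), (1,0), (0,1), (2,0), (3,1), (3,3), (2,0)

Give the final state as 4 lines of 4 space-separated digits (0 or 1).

After press 1 at (0,0):
0 0 1 0
0 0 1 0
1 0 1 1
0 1 1 1

After press 2 at (0,3):
0 0 0 1
0 0 1 1
1 0 1 1
0 1 1 1

After press 3 at (1,0):
1 0 0 1
1 1 1 1
0 0 1 1
0 1 1 1

After press 4 at (0,1):
0 1 1 1
1 0 1 1
0 0 1 1
0 1 1 1

After press 5 at (2,0):
0 1 1 1
0 0 1 1
1 1 1 1
1 1 1 1

After press 6 at (3,1):
0 1 1 1
0 0 1 1
1 0 1 1
0 0 0 1

After press 7 at (3,3):
0 1 1 1
0 0 1 1
1 0 1 0
0 0 1 0

After press 8 at (2,0):
0 1 1 1
1 0 1 1
0 1 1 0
1 0 1 0

Answer: 0 1 1 1
1 0 1 1
0 1 1 0
1 0 1 0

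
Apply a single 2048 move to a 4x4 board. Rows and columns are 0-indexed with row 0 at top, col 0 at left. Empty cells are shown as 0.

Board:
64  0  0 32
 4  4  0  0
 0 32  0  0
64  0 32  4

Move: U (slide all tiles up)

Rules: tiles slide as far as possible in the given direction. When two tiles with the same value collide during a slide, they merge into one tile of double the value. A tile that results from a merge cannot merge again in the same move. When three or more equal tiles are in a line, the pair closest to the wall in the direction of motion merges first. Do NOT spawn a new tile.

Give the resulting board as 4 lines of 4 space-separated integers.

Answer: 64  4 32 32
 4 32  0  4
64  0  0  0
 0  0  0  0

Derivation:
Slide up:
col 0: [64, 4, 0, 64] -> [64, 4, 64, 0]
col 1: [0, 4, 32, 0] -> [4, 32, 0, 0]
col 2: [0, 0, 0, 32] -> [32, 0, 0, 0]
col 3: [32, 0, 0, 4] -> [32, 4, 0, 0]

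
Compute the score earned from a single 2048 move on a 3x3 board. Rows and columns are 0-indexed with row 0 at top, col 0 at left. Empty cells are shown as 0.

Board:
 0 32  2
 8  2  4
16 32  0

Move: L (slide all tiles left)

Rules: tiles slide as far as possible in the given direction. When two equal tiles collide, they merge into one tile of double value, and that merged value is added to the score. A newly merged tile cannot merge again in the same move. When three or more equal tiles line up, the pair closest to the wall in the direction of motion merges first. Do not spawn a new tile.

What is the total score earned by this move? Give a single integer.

Answer: 0

Derivation:
Slide left:
row 0: [0, 32, 2] -> [32, 2, 0]  score +0 (running 0)
row 1: [8, 2, 4] -> [8, 2, 4]  score +0 (running 0)
row 2: [16, 32, 0] -> [16, 32, 0]  score +0 (running 0)
Board after move:
32  2  0
 8  2  4
16 32  0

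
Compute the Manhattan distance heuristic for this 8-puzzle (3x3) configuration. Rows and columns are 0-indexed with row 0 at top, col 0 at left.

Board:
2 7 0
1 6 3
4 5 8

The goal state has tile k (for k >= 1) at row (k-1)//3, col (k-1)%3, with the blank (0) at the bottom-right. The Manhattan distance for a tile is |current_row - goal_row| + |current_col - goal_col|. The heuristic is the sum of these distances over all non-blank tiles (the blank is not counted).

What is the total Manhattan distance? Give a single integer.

Answer: 10

Derivation:
Tile 2: at (0,0), goal (0,1), distance |0-0|+|0-1| = 1
Tile 7: at (0,1), goal (2,0), distance |0-2|+|1-0| = 3
Tile 1: at (1,0), goal (0,0), distance |1-0|+|0-0| = 1
Tile 6: at (1,1), goal (1,2), distance |1-1|+|1-2| = 1
Tile 3: at (1,2), goal (0,2), distance |1-0|+|2-2| = 1
Tile 4: at (2,0), goal (1,0), distance |2-1|+|0-0| = 1
Tile 5: at (2,1), goal (1,1), distance |2-1|+|1-1| = 1
Tile 8: at (2,2), goal (2,1), distance |2-2|+|2-1| = 1
Sum: 1 + 3 + 1 + 1 + 1 + 1 + 1 + 1 = 10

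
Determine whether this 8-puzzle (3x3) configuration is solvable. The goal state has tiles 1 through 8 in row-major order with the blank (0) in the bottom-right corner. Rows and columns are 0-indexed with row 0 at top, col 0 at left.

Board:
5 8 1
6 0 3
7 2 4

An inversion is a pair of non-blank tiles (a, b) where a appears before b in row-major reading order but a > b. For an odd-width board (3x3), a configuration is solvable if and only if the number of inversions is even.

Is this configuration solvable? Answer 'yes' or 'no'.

Answer: yes

Derivation:
Inversions (pairs i<j in row-major order where tile[i] > tile[j] > 0): 16
16 is even, so the puzzle is solvable.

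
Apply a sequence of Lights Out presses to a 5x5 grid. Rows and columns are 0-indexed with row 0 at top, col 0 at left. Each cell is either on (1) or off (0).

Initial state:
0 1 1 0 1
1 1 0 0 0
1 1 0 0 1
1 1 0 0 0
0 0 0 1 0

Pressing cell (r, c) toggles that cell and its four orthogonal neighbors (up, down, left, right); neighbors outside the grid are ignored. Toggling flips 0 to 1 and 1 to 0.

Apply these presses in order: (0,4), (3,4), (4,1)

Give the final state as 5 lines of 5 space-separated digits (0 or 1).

Answer: 0 1 1 1 0
1 1 0 0 1
1 1 0 0 0
1 0 0 1 1
1 1 1 1 1

Derivation:
After press 1 at (0,4):
0 1 1 1 0
1 1 0 0 1
1 1 0 0 1
1 1 0 0 0
0 0 0 1 0

After press 2 at (3,4):
0 1 1 1 0
1 1 0 0 1
1 1 0 0 0
1 1 0 1 1
0 0 0 1 1

After press 3 at (4,1):
0 1 1 1 0
1 1 0 0 1
1 1 0 0 0
1 0 0 1 1
1 1 1 1 1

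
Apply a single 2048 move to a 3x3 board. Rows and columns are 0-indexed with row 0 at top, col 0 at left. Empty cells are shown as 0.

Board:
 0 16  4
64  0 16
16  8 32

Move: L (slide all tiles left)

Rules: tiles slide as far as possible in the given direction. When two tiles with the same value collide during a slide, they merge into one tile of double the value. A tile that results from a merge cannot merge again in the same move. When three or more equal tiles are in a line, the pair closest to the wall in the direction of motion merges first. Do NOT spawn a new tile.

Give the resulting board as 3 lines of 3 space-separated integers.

Slide left:
row 0: [0, 16, 4] -> [16, 4, 0]
row 1: [64, 0, 16] -> [64, 16, 0]
row 2: [16, 8, 32] -> [16, 8, 32]

Answer: 16  4  0
64 16  0
16  8 32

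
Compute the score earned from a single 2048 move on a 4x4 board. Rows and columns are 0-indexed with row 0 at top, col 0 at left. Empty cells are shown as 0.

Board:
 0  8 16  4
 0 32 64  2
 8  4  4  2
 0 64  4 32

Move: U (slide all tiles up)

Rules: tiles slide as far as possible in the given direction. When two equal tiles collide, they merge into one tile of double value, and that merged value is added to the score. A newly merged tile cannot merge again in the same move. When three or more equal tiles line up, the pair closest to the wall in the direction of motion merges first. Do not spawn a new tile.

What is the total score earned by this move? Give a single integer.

Answer: 12

Derivation:
Slide up:
col 0: [0, 0, 8, 0] -> [8, 0, 0, 0]  score +0 (running 0)
col 1: [8, 32, 4, 64] -> [8, 32, 4, 64]  score +0 (running 0)
col 2: [16, 64, 4, 4] -> [16, 64, 8, 0]  score +8 (running 8)
col 3: [4, 2, 2, 32] -> [4, 4, 32, 0]  score +4 (running 12)
Board after move:
 8  8 16  4
 0 32 64  4
 0  4  8 32
 0 64  0  0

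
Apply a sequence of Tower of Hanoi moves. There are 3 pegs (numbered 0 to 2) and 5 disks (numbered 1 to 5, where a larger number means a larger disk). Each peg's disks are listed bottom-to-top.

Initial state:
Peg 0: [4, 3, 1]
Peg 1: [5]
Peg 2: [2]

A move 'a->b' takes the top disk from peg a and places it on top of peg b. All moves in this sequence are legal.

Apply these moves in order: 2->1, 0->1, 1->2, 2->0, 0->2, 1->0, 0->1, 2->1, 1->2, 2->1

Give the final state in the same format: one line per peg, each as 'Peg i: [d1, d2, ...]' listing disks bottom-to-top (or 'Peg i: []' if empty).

Answer: Peg 0: [4, 3]
Peg 1: [5, 2, 1]
Peg 2: []

Derivation:
After move 1 (2->1):
Peg 0: [4, 3, 1]
Peg 1: [5, 2]
Peg 2: []

After move 2 (0->1):
Peg 0: [4, 3]
Peg 1: [5, 2, 1]
Peg 2: []

After move 3 (1->2):
Peg 0: [4, 3]
Peg 1: [5, 2]
Peg 2: [1]

After move 4 (2->0):
Peg 0: [4, 3, 1]
Peg 1: [5, 2]
Peg 2: []

After move 5 (0->2):
Peg 0: [4, 3]
Peg 1: [5, 2]
Peg 2: [1]

After move 6 (1->0):
Peg 0: [4, 3, 2]
Peg 1: [5]
Peg 2: [1]

After move 7 (0->1):
Peg 0: [4, 3]
Peg 1: [5, 2]
Peg 2: [1]

After move 8 (2->1):
Peg 0: [4, 3]
Peg 1: [5, 2, 1]
Peg 2: []

After move 9 (1->2):
Peg 0: [4, 3]
Peg 1: [5, 2]
Peg 2: [1]

After move 10 (2->1):
Peg 0: [4, 3]
Peg 1: [5, 2, 1]
Peg 2: []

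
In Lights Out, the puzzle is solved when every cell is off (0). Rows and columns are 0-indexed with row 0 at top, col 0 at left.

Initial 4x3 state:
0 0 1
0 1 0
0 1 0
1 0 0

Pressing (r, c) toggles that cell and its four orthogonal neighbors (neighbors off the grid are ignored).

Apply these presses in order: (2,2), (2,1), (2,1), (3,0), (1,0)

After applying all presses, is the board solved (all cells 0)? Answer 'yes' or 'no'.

After press 1 at (2,2):
0 0 1
0 1 1
0 0 1
1 0 1

After press 2 at (2,1):
0 0 1
0 0 1
1 1 0
1 1 1

After press 3 at (2,1):
0 0 1
0 1 1
0 0 1
1 0 1

After press 4 at (3,0):
0 0 1
0 1 1
1 0 1
0 1 1

After press 5 at (1,0):
1 0 1
1 0 1
0 0 1
0 1 1

Lights still on: 7

Answer: no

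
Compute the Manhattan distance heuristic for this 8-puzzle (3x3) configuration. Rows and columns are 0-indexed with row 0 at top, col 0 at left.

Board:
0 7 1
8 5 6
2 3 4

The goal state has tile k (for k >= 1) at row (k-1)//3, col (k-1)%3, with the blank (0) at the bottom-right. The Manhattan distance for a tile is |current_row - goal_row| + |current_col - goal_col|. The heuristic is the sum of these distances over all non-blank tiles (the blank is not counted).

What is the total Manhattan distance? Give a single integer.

Tile 7: at (0,1), goal (2,0), distance |0-2|+|1-0| = 3
Tile 1: at (0,2), goal (0,0), distance |0-0|+|2-0| = 2
Tile 8: at (1,0), goal (2,1), distance |1-2|+|0-1| = 2
Tile 5: at (1,1), goal (1,1), distance |1-1|+|1-1| = 0
Tile 6: at (1,2), goal (1,2), distance |1-1|+|2-2| = 0
Tile 2: at (2,0), goal (0,1), distance |2-0|+|0-1| = 3
Tile 3: at (2,1), goal (0,2), distance |2-0|+|1-2| = 3
Tile 4: at (2,2), goal (1,0), distance |2-1|+|2-0| = 3
Sum: 3 + 2 + 2 + 0 + 0 + 3 + 3 + 3 = 16

Answer: 16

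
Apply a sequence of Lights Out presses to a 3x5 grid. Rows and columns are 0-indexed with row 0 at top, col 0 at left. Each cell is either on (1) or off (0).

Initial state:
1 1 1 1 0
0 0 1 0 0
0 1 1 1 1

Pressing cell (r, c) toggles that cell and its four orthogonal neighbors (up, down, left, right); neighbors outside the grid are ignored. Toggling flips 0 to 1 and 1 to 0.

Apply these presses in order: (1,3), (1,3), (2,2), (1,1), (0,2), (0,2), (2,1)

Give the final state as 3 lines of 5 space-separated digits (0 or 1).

After press 1 at (1,3):
1 1 1 0 0
0 0 0 1 1
0 1 1 0 1

After press 2 at (1,3):
1 1 1 1 0
0 0 1 0 0
0 1 1 1 1

After press 3 at (2,2):
1 1 1 1 0
0 0 0 0 0
0 0 0 0 1

After press 4 at (1,1):
1 0 1 1 0
1 1 1 0 0
0 1 0 0 1

After press 5 at (0,2):
1 1 0 0 0
1 1 0 0 0
0 1 0 0 1

After press 6 at (0,2):
1 0 1 1 0
1 1 1 0 0
0 1 0 0 1

After press 7 at (2,1):
1 0 1 1 0
1 0 1 0 0
1 0 1 0 1

Answer: 1 0 1 1 0
1 0 1 0 0
1 0 1 0 1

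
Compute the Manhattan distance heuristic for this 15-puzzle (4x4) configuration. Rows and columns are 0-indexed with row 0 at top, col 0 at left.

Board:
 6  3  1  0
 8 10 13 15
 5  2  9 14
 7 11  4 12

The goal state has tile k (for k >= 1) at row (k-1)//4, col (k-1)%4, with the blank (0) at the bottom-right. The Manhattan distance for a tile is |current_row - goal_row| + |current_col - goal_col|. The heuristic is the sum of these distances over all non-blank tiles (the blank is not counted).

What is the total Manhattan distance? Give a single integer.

Answer: 35

Derivation:
Tile 6: at (0,0), goal (1,1), distance |0-1|+|0-1| = 2
Tile 3: at (0,1), goal (0,2), distance |0-0|+|1-2| = 1
Tile 1: at (0,2), goal (0,0), distance |0-0|+|2-0| = 2
Tile 8: at (1,0), goal (1,3), distance |1-1|+|0-3| = 3
Tile 10: at (1,1), goal (2,1), distance |1-2|+|1-1| = 1
Tile 13: at (1,2), goal (3,0), distance |1-3|+|2-0| = 4
Tile 15: at (1,3), goal (3,2), distance |1-3|+|3-2| = 3
Tile 5: at (2,0), goal (1,0), distance |2-1|+|0-0| = 1
Tile 2: at (2,1), goal (0,1), distance |2-0|+|1-1| = 2
Tile 9: at (2,2), goal (2,0), distance |2-2|+|2-0| = 2
Tile 14: at (2,3), goal (3,1), distance |2-3|+|3-1| = 3
Tile 7: at (3,0), goal (1,2), distance |3-1|+|0-2| = 4
Tile 11: at (3,1), goal (2,2), distance |3-2|+|1-2| = 2
Tile 4: at (3,2), goal (0,3), distance |3-0|+|2-3| = 4
Tile 12: at (3,3), goal (2,3), distance |3-2|+|3-3| = 1
Sum: 2 + 1 + 2 + 3 + 1 + 4 + 3 + 1 + 2 + 2 + 3 + 4 + 2 + 4 + 1 = 35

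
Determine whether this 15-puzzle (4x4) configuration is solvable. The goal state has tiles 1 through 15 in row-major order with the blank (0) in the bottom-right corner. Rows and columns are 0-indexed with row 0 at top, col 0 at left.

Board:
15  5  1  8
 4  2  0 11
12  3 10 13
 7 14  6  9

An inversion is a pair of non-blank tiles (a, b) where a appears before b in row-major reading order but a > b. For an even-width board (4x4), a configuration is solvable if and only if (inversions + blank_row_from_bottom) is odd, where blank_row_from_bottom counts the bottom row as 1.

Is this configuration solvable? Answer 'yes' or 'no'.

Inversions: 44
Blank is in row 1 (0-indexed from top), which is row 3 counting from the bottom (bottom = 1).
44 + 3 = 47, which is odd, so the puzzle is solvable.

Answer: yes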